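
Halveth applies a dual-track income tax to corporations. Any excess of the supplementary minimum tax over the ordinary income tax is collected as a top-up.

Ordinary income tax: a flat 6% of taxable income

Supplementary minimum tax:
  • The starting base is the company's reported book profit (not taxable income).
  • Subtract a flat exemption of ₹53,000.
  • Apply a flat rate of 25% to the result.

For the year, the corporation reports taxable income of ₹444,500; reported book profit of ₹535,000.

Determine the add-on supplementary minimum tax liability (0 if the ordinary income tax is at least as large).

Supplementary minimum tax:
  Base (reported book profit): ₹535,000
  Less exemption ₹53,000 → base ₹482,000
  ₹482,000 × 25% = ₹120,500

Ordinary income tax:
  ₹444,500 × 6% = ₹26,670

Excess of supplementary minimum tax over ordinary income tax: ₹120,500 − ₹26,670 = ₹93,830.

₹93,830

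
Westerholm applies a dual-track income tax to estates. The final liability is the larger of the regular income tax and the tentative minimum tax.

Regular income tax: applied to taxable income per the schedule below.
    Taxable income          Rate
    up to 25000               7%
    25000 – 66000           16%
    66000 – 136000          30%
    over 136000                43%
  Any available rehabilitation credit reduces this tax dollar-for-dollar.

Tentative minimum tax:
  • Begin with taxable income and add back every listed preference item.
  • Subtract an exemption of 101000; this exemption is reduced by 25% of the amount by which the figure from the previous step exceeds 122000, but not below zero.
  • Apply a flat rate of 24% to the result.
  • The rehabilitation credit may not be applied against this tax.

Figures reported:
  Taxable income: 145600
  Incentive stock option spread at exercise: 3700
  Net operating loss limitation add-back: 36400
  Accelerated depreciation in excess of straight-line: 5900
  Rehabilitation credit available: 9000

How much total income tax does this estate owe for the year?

Regular income tax:
  25000 × 7% = 1750
  41000 × 16% = 6560
  70000 × 30% = 21000
  9600 × 43% = 4128
  → 33438
  Less rehabilitation credit 9000 → 24438

Tentative minimum tax:
  Adjusted income: 145600 + 3700 + 36400 + 5900 = 191600
  Exemption: 101000 − 25% × (191600 − 122000) = 101000 − 17400 = 83600
  Base: 191600 − 83600 = 108000
  108000 × 24% = 25920

25920 > 24438, so the tentative minimum tax is the binding amount.

25920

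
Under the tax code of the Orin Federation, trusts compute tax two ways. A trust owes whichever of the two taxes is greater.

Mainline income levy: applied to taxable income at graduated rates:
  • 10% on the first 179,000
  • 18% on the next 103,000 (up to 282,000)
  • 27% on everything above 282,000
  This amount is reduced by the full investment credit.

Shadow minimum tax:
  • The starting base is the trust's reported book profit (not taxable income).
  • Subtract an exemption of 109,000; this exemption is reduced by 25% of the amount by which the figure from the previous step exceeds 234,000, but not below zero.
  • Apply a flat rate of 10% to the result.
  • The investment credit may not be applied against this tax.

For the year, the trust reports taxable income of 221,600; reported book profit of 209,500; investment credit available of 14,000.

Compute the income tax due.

11,568

Shadow minimum tax:
  Base (reported book profit): 209,500
  Exemption: 209,500 ≤ 234,000, so full 109,000 applies
  Base: 209,500 − 109,000 = 100,500
  100,500 × 10% = 10,050

Mainline income levy:
  179,000 × 10% = 17,900
  42,600 × 18% = 7,668
  → 25,568
  Less investment credit 14,000 → 11,568

11,568 > 10,050, so the mainline income levy governs.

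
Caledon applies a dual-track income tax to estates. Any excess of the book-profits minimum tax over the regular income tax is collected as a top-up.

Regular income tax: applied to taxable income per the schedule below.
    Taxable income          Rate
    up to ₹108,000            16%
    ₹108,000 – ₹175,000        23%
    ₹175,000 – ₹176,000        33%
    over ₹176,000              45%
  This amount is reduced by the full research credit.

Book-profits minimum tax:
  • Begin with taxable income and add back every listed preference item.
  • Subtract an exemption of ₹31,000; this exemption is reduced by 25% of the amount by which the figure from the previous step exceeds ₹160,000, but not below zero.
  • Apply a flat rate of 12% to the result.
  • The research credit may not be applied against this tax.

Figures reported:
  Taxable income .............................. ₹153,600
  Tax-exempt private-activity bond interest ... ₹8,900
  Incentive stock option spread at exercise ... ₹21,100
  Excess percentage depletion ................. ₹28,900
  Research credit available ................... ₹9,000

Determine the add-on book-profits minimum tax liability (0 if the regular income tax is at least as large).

₹4,587

Book-profits minimum tax:
  Adjusted income: ₹153,600 + ₹8,900 + ₹21,100 + ₹28,900 = ₹212,500
  Exemption: ₹31,000 − 25% × (₹212,500 − ₹160,000) = ₹31,000 − ₹13,125 = ₹17,875
  Base: ₹212,500 − ₹17,875 = ₹194,625
  ₹194,625 × 12% = ₹23,355

Regular income tax:
  ₹108,000 × 16% = ₹17,280
  ₹45,600 × 23% = ₹10,488
  → ₹27,768
  Less research credit ₹9,000 → ₹18,768

Excess of book-profits minimum tax over regular income tax: ₹23,355 − ₹18,768 = ₹4,587.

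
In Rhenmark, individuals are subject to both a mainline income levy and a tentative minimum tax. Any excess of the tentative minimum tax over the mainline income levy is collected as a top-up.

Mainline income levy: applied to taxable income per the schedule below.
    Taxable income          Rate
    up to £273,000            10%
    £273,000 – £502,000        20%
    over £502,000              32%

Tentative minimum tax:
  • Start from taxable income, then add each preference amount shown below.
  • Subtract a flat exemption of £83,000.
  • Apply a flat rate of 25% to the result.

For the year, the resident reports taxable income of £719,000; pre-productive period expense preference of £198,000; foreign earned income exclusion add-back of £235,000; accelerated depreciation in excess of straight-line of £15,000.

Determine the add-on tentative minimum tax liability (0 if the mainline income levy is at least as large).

£128,460

Mainline income levy:
  £273,000 × 10% = £27,300
  £229,000 × 20% = £45,800
  £217,000 × 32% = £69,440
  → £142,540

Tentative minimum tax:
  Adjusted income: £719,000 + £198,000 + £235,000 + £15,000 = £1,167,000
  Less exemption £83,000 → base £1,084,000
  £1,084,000 × 25% = £271,000

Excess of tentative minimum tax over mainline income levy: £271,000 − £142,540 = £128,460.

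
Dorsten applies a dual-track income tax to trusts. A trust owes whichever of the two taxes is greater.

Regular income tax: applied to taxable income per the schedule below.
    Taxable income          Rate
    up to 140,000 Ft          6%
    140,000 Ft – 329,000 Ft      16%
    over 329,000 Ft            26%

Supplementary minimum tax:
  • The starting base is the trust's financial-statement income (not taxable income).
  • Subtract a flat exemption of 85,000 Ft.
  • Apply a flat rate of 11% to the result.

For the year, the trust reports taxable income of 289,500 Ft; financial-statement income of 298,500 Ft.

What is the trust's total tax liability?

Supplementary minimum tax:
  Base (financial-statement income): 298,500 Ft
  Less exemption 85,000 Ft → base 213,500 Ft
  213,500 Ft × 11% = 23,485 Ft

Regular income tax:
  140,000 Ft × 6% = 8,400 Ft
  149,500 Ft × 16% = 23,920 Ft
  → 32,320 Ft

32,320 Ft > 23,485 Ft, so the regular income tax governs.

32,320 Ft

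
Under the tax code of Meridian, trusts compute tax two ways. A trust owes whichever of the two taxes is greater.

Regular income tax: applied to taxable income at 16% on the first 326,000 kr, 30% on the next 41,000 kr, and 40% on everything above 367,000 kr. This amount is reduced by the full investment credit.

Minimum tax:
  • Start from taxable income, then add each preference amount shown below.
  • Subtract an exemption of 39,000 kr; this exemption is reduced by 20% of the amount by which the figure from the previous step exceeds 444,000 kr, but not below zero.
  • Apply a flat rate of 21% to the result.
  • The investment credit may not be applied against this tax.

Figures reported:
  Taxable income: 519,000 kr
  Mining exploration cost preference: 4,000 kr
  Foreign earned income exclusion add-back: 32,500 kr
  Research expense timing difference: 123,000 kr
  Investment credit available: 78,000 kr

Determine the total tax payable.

142,485 kr

Regular income tax:
  326,000 kr × 16% = 52,160 kr
  41,000 kr × 30% = 12,300 kr
  152,000 kr × 40% = 60,800 kr
  → 125,260 kr
  Less investment credit 78,000 kr → 47,260 kr

Minimum tax:
  Adjusted income: 519,000 kr + 4,000 kr + 32,500 kr + 123,000 kr = 678,500 kr
  Exemption: 20% × (678,500 kr − 444,000 kr) = 46,900 kr ≥ 39,000 kr, so the exemption is fully phased out
  Base: 678,500 kr − 0 kr = 678,500 kr
  678,500 kr × 21% = 142,485 kr

142,485 kr > 47,260 kr, so the minimum tax is the binding amount.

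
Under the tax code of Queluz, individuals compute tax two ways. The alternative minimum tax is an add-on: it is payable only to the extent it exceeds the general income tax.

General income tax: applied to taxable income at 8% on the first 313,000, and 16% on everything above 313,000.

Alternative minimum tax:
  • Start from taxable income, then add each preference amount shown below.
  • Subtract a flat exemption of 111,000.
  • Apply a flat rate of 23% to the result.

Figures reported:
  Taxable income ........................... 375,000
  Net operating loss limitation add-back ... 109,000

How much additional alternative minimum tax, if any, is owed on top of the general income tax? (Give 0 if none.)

Alternative minimum tax:
  Adjusted income: 375,000 + 109,000 = 484,000
  Less exemption 111,000 → base 373,000
  373,000 × 23% = 85,790

General income tax:
  313,000 × 8% = 25,040
  62,000 × 16% = 9,920
  → 34,960

Excess of alternative minimum tax over general income tax: 85,790 − 34,960 = 50,830.

50,830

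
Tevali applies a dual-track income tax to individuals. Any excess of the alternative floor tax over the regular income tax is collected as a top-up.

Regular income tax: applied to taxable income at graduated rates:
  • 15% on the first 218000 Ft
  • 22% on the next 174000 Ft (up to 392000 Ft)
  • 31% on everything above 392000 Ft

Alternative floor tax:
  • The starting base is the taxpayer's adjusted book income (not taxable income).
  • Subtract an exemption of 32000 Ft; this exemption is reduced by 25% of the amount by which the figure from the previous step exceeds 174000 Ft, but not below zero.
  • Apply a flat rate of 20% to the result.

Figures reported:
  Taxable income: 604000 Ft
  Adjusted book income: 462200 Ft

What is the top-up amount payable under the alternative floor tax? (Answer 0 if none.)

0 Ft

Regular income tax:
  218000 Ft × 15% = 32700 Ft
  174000 Ft × 22% = 38280 Ft
  212000 Ft × 31% = 65720 Ft
  → 136700 Ft

Alternative floor tax:
  Base (adjusted book income): 462200 Ft
  Exemption: 25% × (462200 Ft − 174000 Ft) = 72050 Ft ≥ 32000 Ft, so the exemption is fully phased out
  Base: 462200 Ft − 0 Ft = 462200 Ft
  462200 Ft × 20% = 92440 Ft

92440 Ft ≤ 136700 Ft, so no add-on is due.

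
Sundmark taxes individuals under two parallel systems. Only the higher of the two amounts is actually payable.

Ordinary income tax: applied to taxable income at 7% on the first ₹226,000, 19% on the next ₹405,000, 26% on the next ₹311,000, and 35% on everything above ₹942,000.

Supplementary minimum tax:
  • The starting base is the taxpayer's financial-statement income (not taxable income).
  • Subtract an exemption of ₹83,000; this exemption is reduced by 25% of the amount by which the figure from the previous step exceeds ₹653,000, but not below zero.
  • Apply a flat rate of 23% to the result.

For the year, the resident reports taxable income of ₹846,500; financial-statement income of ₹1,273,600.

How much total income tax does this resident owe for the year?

₹292,928

Supplementary minimum tax:
  Base (financial-statement income): ₹1,273,600
  Exemption: 25% × (₹1,273,600 − ₹653,000) = ₹155,150 ≥ ₹83,000, so the exemption is fully phased out
  Base: ₹1,273,600 − ₹0 = ₹1,273,600
  ₹1,273,600 × 23% = ₹292,928

Ordinary income tax:
  ₹226,000 × 7% = ₹15,820
  ₹405,000 × 19% = ₹76,950
  ₹215,500 × 26% = ₹56,030
  → ₹148,800

₹292,928 > ₹148,800, so the supplementary minimum tax is the binding amount.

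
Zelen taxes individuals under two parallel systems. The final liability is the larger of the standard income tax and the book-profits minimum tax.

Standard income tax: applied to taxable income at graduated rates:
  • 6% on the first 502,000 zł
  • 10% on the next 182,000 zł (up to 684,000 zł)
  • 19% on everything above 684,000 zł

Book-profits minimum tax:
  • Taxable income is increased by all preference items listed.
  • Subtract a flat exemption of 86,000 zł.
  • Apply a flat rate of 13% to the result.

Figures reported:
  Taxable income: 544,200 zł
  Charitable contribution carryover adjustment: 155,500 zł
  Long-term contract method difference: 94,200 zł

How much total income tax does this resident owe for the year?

Book-profits minimum tax:
  Adjusted income: 544,200 zł + 155,500 zł + 94,200 zł = 793,900 zł
  Less exemption 86,000 zł → base 707,900 zł
  707,900 zł × 13% = 92,027 zł

Standard income tax:
  502,000 zł × 6% = 30,120 zł
  42,200 zł × 10% = 4,220 zł
  → 34,340 zł

92,027 zł > 34,340 zł, so the book-profits minimum tax is the binding amount.

92,027 zł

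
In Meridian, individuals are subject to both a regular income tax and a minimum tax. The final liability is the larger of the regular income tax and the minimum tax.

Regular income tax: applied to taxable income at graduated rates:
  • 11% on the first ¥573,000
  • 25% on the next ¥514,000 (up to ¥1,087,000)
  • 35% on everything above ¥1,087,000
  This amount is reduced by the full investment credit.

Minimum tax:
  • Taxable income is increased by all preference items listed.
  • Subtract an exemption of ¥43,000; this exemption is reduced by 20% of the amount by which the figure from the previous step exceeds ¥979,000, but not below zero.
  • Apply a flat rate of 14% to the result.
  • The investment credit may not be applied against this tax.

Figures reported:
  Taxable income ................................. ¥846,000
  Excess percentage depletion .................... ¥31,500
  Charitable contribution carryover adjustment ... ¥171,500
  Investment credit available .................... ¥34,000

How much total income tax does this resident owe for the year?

¥142,800

Minimum tax:
  Adjusted income: ¥846,000 + ¥31,500 + ¥171,500 = ¥1,049,000
  Exemption: ¥43,000 − 20% × (¥1,049,000 − ¥979,000) = ¥43,000 − ¥14,000 = ¥29,000
  Base: ¥1,049,000 − ¥29,000 = ¥1,020,000
  ¥1,020,000 × 14% = ¥142,800

Regular income tax:
  ¥573,000 × 11% = ¥63,030
  ¥273,000 × 25% = ¥68,250
  → ¥131,280
  Less investment credit ¥34,000 → ¥97,280

¥142,800 > ¥97,280, so the minimum tax is the binding amount.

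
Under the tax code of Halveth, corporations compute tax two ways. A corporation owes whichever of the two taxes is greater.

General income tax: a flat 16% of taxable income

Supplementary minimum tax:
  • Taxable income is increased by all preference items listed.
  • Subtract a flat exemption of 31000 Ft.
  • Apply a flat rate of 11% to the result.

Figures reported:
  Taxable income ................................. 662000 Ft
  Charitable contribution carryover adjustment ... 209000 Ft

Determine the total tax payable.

105920 Ft

General income tax:
  662000 Ft × 16% = 105920 Ft

Supplementary minimum tax:
  Adjusted income: 662000 Ft + 209000 Ft = 871000 Ft
  Less exemption 31000 Ft → base 840000 Ft
  840000 Ft × 11% = 92400 Ft

105920 Ft > 92400 Ft, so the general income tax governs.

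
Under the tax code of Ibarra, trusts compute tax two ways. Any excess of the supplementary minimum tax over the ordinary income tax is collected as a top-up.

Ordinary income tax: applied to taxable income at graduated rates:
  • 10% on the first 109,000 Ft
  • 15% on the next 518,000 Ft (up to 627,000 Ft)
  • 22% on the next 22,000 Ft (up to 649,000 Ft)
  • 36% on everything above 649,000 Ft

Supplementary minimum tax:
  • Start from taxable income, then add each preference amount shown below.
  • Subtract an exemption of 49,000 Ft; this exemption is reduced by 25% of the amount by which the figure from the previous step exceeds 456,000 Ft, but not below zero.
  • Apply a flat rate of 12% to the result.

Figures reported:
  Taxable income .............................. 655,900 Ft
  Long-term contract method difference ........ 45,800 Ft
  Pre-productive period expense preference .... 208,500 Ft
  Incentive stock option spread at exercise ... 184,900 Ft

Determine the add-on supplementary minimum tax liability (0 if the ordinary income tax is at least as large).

Supplementary minimum tax:
  Adjusted income: 655,900 Ft + 45,800 Ft + 208,500 Ft + 184,900 Ft = 1,095,100 Ft
  Exemption: 25% × (1,095,100 Ft − 456,000 Ft) = 159,775 Ft ≥ 49,000 Ft, so the exemption is fully phased out
  Base: 1,095,100 Ft − 0 Ft = 1,095,100 Ft
  1,095,100 Ft × 12% = 131,412 Ft

Ordinary income tax:
  109,000 Ft × 10% = 10,900 Ft
  518,000 Ft × 15% = 77,700 Ft
  22,000 Ft × 22% = 4,840 Ft
  6,900 Ft × 36% = 2,484 Ft
  → 95,924 Ft

Excess of supplementary minimum tax over ordinary income tax: 131,412 Ft − 95,924 Ft = 35,488 Ft.

35,488 Ft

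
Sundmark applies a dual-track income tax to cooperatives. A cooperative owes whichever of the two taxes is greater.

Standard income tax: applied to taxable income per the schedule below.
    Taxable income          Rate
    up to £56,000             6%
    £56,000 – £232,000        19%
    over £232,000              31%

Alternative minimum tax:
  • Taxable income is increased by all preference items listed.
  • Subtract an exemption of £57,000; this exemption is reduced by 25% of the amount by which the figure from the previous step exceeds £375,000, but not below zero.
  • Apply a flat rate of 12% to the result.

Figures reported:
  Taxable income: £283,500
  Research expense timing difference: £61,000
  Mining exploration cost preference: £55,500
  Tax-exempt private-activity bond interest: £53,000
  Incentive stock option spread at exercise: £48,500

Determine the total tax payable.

Standard income tax:
  £56,000 × 6% = £3,360
  £176,000 × 19% = £33,440
  £51,500 × 31% = £15,965
  → £52,765

Alternative minimum tax:
  Adjusted income: £283,500 + £61,000 + £55,500 + £53,000 + £48,500 = £501,500
  Exemption: £57,000 − 25% × (£501,500 − £375,000) = £57,000 − £31,625 = £25,375
  Base: £501,500 − £25,375 = £476,125
  £476,125 × 12% = £57,135

£57,135 > £52,765, so the alternative minimum tax is the binding amount.

£57,135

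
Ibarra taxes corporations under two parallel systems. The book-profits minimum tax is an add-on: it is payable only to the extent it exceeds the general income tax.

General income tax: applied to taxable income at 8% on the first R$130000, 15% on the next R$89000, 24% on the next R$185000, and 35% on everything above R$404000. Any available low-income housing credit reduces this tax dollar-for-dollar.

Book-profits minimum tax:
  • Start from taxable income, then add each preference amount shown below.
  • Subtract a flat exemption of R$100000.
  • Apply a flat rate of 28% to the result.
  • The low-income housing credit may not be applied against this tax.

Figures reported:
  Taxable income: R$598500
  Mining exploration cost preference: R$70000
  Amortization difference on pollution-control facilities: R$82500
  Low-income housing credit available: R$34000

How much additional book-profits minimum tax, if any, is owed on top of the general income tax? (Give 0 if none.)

Book-profits minimum tax:
  Adjusted income: R$598500 + R$70000 + R$82500 = R$751000
  Less exemption R$100000 → base R$651000
  R$651000 × 28% = R$182280

General income tax:
  R$130000 × 8% = R$10400
  R$89000 × 15% = R$13350
  R$185000 × 24% = R$44400
  R$194500 × 35% = R$68075
  → R$136225
  Less low-income housing credit R$34000 → R$102225

Excess of book-profits minimum tax over general income tax: R$182280 − R$102225 = R$80055.

R$80055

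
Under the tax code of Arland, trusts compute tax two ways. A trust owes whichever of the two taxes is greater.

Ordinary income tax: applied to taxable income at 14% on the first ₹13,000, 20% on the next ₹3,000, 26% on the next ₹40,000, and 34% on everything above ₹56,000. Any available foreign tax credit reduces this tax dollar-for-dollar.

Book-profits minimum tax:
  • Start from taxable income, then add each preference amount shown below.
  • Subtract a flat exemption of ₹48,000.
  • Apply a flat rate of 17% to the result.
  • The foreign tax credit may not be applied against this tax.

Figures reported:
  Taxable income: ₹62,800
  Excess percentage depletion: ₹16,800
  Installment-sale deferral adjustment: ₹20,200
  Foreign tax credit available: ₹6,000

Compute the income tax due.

Book-profits minimum tax:
  Adjusted income: ₹62,800 + ₹16,800 + ₹20,200 = ₹99,800
  Less exemption ₹48,000 → base ₹51,800
  ₹51,800 × 17% = ₹8,806

Ordinary income tax:
  ₹13,000 × 14% = ₹1,820
  ₹3,000 × 20% = ₹600
  ₹40,000 × 26% = ₹10,400
  ₹6,800 × 34% = ₹2,312
  → ₹15,132
  Less foreign tax credit ₹6,000 → ₹9,132

₹9,132 > ₹8,806, so the ordinary income tax governs.

₹9,132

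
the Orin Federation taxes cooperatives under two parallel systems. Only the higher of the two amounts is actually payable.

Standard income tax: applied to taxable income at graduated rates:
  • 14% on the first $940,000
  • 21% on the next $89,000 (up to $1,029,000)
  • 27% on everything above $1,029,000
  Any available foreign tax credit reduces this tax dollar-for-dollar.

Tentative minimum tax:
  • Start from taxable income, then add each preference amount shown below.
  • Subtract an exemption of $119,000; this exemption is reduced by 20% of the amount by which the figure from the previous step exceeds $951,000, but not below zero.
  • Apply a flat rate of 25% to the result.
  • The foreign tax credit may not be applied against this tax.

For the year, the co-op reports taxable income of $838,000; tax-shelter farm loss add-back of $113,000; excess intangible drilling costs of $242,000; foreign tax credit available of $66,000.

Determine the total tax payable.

Standard income tax:
  $838,000 × 14% = $117,320
  Less foreign tax credit $66,000 → $51,320

Tentative minimum tax:
  Adjusted income: $838,000 + $113,000 + $242,000 = $1,193,000
  Exemption: $119,000 − 20% × ($1,193,000 − $951,000) = $119,000 − $48,400 = $70,600
  Base: $1,193,000 − $70,600 = $1,122,400
  $1,122,400 × 25% = $280,600

$280,600 > $51,320, so the tentative minimum tax is the binding amount.

$280,600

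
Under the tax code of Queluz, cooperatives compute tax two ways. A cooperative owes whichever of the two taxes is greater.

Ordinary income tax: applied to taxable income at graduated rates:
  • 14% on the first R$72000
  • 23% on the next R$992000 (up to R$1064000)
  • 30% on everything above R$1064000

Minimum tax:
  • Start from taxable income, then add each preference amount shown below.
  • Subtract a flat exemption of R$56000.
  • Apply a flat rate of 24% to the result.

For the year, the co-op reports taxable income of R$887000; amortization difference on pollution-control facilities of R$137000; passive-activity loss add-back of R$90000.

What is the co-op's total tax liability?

Minimum tax:
  Adjusted income: R$887000 + R$137000 + R$90000 = R$1114000
  Less exemption R$56000 → base R$1058000
  R$1058000 × 24% = R$253920

Ordinary income tax:
  R$72000 × 14% = R$10080
  R$815000 × 23% = R$187450
  → R$197530

R$253920 > R$197530, so the minimum tax is the binding amount.

R$253920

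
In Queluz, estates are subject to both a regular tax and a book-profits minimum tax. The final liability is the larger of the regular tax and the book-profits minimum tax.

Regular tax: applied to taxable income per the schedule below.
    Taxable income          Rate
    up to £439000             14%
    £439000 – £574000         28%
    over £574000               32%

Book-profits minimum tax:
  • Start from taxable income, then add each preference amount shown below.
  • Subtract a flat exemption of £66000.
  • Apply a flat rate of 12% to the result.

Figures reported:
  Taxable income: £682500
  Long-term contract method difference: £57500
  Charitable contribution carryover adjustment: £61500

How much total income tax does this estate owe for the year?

£133980

Regular tax:
  £439000 × 14% = £61460
  £135000 × 28% = £37800
  £108500 × 32% = £34720
  → £133980

Book-profits minimum tax:
  Adjusted income: £682500 + £57500 + £61500 = £801500
  Less exemption £66000 → base £735500
  £735500 × 12% = £88260

£133980 > £88260, so the regular tax governs.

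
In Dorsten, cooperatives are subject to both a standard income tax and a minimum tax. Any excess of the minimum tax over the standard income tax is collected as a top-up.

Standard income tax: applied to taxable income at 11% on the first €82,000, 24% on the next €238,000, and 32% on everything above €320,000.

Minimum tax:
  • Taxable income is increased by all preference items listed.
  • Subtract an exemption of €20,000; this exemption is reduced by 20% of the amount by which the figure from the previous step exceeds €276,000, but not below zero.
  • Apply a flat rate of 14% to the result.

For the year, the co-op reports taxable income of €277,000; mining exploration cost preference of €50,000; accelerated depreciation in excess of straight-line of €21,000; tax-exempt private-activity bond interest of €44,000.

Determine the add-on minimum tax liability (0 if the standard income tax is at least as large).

€0

Minimum tax:
  Adjusted income: €277,000 + €50,000 + €21,000 + €44,000 = €392,000
  Exemption: 20% × (€392,000 − €276,000) = €23,200 ≥ €20,000, so the exemption is fully phased out
  Base: €392,000 − €0 = €392,000
  €392,000 × 14% = €54,880

Standard income tax:
  €82,000 × 11% = €9,020
  €195,000 × 24% = €46,800
  → €55,820

€54,880 ≤ €55,820, so no add-on is due.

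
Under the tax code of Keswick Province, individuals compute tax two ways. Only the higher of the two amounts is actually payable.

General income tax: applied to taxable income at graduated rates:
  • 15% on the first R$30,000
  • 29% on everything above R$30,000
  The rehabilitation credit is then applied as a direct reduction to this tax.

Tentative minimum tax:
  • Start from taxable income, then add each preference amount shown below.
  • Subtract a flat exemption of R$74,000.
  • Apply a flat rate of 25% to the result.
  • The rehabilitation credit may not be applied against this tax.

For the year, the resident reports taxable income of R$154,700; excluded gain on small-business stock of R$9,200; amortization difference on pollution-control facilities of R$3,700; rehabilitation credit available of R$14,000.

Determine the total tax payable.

R$26,663

General income tax:
  R$30,000 × 15% = R$4,500
  R$124,700 × 29% = R$36,163
  → R$40,663
  Less rehabilitation credit R$14,000 → R$26,663

Tentative minimum tax:
  Adjusted income: R$154,700 + R$9,200 + R$3,700 = R$167,600
  Less exemption R$74,000 → base R$93,600
  R$93,600 × 25% = R$23,400

R$26,663 > R$23,400, so the general income tax governs.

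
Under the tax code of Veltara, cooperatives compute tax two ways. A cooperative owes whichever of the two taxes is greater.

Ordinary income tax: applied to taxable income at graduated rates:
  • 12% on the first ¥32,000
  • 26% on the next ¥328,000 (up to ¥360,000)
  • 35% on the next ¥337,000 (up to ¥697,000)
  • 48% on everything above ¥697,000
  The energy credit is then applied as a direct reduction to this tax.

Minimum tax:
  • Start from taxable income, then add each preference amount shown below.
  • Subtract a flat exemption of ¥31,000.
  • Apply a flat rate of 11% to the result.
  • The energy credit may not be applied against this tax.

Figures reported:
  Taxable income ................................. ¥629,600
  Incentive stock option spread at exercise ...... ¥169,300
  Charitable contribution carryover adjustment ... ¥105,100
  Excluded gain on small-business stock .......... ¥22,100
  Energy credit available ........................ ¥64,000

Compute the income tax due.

Minimum tax:
  Adjusted income: ¥629,600 + ¥169,300 + ¥105,100 + ¥22,100 = ¥926,100
  Less exemption ¥31,000 → base ¥895,100
  ¥895,100 × 11% = ¥98,461

Ordinary income tax:
  ¥32,000 × 12% = ¥3,840
  ¥328,000 × 26% = ¥85,280
  ¥269,600 × 35% = ¥94,360
  → ¥183,480
  Less energy credit ¥64,000 → ¥119,480

¥119,480 > ¥98,461, so the ordinary income tax governs.

¥119,480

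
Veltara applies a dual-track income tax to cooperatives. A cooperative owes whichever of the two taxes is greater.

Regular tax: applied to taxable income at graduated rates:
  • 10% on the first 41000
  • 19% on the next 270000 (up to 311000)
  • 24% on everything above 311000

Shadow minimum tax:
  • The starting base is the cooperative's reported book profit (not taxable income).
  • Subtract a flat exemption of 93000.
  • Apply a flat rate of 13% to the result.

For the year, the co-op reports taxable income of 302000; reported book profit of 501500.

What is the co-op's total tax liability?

Shadow minimum tax:
  Base (reported book profit): 501500
  Less exemption 93000 → base 408500
  408500 × 13% = 53105

Regular tax:
  41000 × 10% = 4100
  261000 × 19% = 49590
  → 53690

53690 > 53105, so the regular tax governs.

53690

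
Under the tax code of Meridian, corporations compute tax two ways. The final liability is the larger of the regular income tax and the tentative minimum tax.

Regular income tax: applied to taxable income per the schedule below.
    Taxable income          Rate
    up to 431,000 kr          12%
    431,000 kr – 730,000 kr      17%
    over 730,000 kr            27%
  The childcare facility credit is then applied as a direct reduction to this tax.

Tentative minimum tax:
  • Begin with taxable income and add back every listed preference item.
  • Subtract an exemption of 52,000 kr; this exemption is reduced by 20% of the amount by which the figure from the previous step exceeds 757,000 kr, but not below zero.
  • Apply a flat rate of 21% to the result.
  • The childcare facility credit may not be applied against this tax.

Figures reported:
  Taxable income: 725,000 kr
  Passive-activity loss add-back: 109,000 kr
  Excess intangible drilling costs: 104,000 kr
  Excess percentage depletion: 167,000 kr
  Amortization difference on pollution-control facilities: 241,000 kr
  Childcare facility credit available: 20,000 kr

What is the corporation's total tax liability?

282,660 kr

Regular income tax:
  431,000 kr × 12% = 51,720 kr
  294,000 kr × 17% = 49,980 kr
  → 101,700 kr
  Less childcare facility credit 20,000 kr → 81,700 kr

Tentative minimum tax:
  Adjusted income: 725,000 kr + 109,000 kr + 104,000 kr + 167,000 kr + 241,000 kr = 1,346,000 kr
  Exemption: 20% × (1,346,000 kr − 757,000 kr) = 117,800 kr ≥ 52,000 kr, so the exemption is fully phased out
  Base: 1,346,000 kr − 0 kr = 1,346,000 kr
  1,346,000 kr × 21% = 282,660 kr

282,660 kr > 81,700 kr, so the tentative minimum tax is the binding amount.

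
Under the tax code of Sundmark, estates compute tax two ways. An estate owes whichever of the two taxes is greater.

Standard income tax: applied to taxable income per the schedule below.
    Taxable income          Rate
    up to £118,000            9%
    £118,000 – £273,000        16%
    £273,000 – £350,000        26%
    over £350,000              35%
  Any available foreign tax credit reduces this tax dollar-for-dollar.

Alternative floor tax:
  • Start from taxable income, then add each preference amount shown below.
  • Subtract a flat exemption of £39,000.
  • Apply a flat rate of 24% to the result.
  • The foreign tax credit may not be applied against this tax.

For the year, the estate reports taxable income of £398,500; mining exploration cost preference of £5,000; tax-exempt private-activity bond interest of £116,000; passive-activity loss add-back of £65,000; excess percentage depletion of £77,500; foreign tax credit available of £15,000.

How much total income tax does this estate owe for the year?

£149,520

Alternative floor tax:
  Adjusted income: £398,500 + £5,000 + £116,000 + £65,000 + £77,500 = £662,000
  Less exemption £39,000 → base £623,000
  £623,000 × 24% = £149,520

Standard income tax:
  £118,000 × 9% = £10,620
  £155,000 × 16% = £24,800
  £77,000 × 26% = £20,020
  £48,500 × 35% = £16,975
  → £72,415
  Less foreign tax credit £15,000 → £57,415

£149,520 > £57,415, so the alternative floor tax is the binding amount.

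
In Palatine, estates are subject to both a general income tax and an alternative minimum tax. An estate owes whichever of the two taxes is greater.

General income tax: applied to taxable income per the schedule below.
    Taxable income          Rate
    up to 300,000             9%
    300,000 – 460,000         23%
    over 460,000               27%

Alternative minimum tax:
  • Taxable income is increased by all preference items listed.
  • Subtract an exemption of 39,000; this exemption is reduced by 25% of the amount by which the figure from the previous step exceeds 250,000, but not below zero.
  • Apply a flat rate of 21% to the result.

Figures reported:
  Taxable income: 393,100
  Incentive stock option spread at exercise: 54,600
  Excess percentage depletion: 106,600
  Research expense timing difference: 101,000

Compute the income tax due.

General income tax:
  300,000 × 9% = 27,000
  93,100 × 23% = 21,413
  → 48,413

Alternative minimum tax:
  Adjusted income: 393,100 + 54,600 + 106,600 + 101,000 = 655,300
  Exemption: 25% × (655,300 − 250,000) = 101,325 ≥ 39,000, so the exemption is fully phased out
  Base: 655,300 − 0 = 655,300
  655,300 × 21% = 137,613

137,613 > 48,413, so the alternative minimum tax is the binding amount.

137,613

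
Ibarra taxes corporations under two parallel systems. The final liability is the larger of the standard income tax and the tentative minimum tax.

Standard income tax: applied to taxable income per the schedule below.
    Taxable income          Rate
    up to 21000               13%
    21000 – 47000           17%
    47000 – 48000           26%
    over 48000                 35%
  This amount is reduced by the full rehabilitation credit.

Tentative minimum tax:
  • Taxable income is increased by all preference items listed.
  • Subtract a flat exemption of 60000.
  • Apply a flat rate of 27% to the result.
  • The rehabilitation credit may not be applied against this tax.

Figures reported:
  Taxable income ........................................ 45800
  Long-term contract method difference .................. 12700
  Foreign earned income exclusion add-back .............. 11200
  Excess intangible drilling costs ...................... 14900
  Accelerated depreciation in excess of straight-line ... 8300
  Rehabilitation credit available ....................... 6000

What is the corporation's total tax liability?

Standard income tax:
  21000 × 13% = 2730
  24800 × 17% = 4216
  → 6946
  Less rehabilitation credit 6000 → 946

Tentative minimum tax:
  Adjusted income: 45800 + 12700 + 11200 + 14900 + 8300 = 92900
  Less exemption 60000 → base 32900
  32900 × 27% = 8883

8883 > 946, so the tentative minimum tax is the binding amount.

8883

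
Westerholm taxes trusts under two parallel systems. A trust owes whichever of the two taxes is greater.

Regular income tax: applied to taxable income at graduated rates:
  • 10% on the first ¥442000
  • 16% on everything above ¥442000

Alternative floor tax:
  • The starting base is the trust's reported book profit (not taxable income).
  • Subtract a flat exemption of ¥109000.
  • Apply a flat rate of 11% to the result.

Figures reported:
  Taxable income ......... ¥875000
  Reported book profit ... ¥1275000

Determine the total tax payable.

¥128260

Alternative floor tax:
  Base (reported book profit): ¥1275000
  Less exemption ¥109000 → base ¥1166000
  ¥1166000 × 11% = ¥128260

Regular income tax:
  ¥442000 × 10% = ¥44200
  ¥433000 × 16% = ¥69280
  → ¥113480

¥128260 > ¥113480, so the alternative floor tax is the binding amount.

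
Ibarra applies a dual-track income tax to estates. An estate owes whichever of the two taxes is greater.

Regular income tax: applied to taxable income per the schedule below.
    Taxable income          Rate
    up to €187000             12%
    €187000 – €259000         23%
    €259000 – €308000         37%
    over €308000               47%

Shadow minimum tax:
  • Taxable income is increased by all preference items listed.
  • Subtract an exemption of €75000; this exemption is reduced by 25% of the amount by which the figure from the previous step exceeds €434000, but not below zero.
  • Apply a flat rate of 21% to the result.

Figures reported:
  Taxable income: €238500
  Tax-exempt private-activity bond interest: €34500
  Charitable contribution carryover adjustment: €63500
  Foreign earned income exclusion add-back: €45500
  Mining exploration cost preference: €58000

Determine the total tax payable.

€76965

Shadow minimum tax:
  Adjusted income: €238500 + €34500 + €63500 + €45500 + €58000 = €440000
  Exemption: €75000 − 25% × (€440000 − €434000) = €75000 − €1500 = €73500
  Base: €440000 − €73500 = €366500
  €366500 × 21% = €76965

Regular income tax:
  €187000 × 12% = €22440
  €51500 × 23% = €11845
  → €34285

€76965 > €34285, so the shadow minimum tax is the binding amount.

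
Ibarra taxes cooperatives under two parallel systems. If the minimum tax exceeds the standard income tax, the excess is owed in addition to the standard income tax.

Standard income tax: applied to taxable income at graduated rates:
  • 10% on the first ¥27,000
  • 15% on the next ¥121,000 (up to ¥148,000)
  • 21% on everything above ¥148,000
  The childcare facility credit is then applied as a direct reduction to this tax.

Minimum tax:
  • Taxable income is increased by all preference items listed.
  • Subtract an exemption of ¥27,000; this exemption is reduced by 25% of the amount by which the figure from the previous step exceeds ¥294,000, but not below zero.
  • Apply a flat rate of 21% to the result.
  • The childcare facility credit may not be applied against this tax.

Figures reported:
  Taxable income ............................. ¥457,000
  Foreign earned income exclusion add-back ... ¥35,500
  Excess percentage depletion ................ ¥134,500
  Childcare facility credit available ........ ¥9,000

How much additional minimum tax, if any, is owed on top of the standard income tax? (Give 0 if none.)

Standard income tax:
  ¥27,000 × 10% = ¥2,700
  ¥121,000 × 15% = ¥18,150
  ¥309,000 × 21% = ¥64,890
  → ¥85,740
  Less childcare facility credit ¥9,000 → ¥76,740

Minimum tax:
  Adjusted income: ¥457,000 + ¥35,500 + ¥134,500 = ¥627,000
  Exemption: 25% × (¥627,000 − ¥294,000) = ¥83,250 ≥ ¥27,000, so the exemption is fully phased out
  Base: ¥627,000 − ¥0 = ¥627,000
  ¥627,000 × 21% = ¥131,670

Excess of minimum tax over standard income tax: ¥131,670 − ¥76,740 = ¥54,930.

¥54,930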